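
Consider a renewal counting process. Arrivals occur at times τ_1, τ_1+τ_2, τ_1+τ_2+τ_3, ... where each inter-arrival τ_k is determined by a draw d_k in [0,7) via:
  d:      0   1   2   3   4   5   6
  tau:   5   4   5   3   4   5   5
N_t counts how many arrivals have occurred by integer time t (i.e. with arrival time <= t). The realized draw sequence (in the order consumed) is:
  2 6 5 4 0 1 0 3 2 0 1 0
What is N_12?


draw d_1=2: τ_1=5, arrival time A_1=5
draw d_2=6: τ_2=5, arrival time A_2=10
draw d_3=5: τ_3=5, arrival time A_3=15
draw d_4=4: τ_4=4, arrival time A_4=19
draw d_5=0: τ_5=5, arrival time A_5=24
draw d_6=1: τ_6=4, arrival time A_6=28
draw d_7=0: τ_7=5, arrival time A_7=33
draw d_8=3: τ_8=3, arrival time A_8=36
draw d_9=2: τ_9=5, arrival time A_9=41
draw d_10=0: τ_10=5, arrival time A_10=46
draw d_11=1: τ_11=4, arrival time A_11=50
draw d_12=0: τ_12=5, arrival time A_12=55
N_t over t=0..12: 0:0 1:0 2:0 3:0 4:0 5:1 6:1 7:1 8:1 9:1 10:2 11:2 12:2

2


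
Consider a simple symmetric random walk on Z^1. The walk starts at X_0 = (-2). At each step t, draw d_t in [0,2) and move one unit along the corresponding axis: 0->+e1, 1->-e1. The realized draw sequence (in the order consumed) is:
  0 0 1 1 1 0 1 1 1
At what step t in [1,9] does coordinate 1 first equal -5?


9

t=0: X=(-2), d=0 → +e1, X_1=(-1)
t=1: X=(-1), d=0 → +e1, X_2=(0)
t=2: X=(0), d=1 → -e1, X_3=(-1)
t=3: X=(-1), d=1 → -e1, X_4=(-2)
t=4: X=(-2), d=1 → -e1, X_5=(-3)
t=5: X=(-3), d=0 → +e1, X_6=(-2)
t=6: X=(-2), d=1 → -e1, X_7=(-3)
t=7: X=(-3), d=1 → -e1, X_8=(-4)
t=8: X=(-4), d=1 → -e1, X_9=(-5)


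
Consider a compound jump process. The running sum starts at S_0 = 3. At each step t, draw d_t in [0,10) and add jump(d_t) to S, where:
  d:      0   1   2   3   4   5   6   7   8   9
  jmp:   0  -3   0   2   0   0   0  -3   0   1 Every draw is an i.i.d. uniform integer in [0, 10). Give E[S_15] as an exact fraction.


-3/2

Outcome values over d=0..9: [0, -3, 0, 2, 0, 0, 0, -3, 0, 1]
Σy = -3, Σy² = 23, M = 10
μ = -3/10 = -3/10,  σ² = 23/10 − (-3/10)² = 221/100
E[S_15] = 3 + 15·(-3/10) = -3/2


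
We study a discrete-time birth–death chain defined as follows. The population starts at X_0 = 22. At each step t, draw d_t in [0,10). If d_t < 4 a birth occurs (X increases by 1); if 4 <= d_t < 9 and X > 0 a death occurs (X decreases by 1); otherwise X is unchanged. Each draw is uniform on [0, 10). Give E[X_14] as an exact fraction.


X can drop by at most 1 per step and X_0 = 22 > T = 14, so X_t >= 22 − t >= 8 > 0 for every t <= 14: the floor at 0 (the 'and X > 0' condition) never binds. Hence X_14 = X_0 + Σ_{t<14} Y_t with i.i.d. increments Y_t = y(d_t) ∈ {+1, −1, 0}.
Outcome values over d=0..9: [1, 1, 1, 1, -1, -1, -1, -1, -1, 0]
Σy = -1, Σy² = 9, M = 10
μ = -1/10 = -1/10,  σ² = 9/10 − (-1/10)² = 89/100
E[X_14] = 22 + 14·(-1/10) = 103/5

103/5


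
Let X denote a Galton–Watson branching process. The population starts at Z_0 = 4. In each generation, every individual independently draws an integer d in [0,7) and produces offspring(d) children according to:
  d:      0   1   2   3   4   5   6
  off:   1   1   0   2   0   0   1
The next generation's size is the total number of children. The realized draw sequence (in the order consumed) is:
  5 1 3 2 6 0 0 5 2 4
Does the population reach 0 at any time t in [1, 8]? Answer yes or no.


yes

gen 0: Z_0=4, draws=[5, 1, 3, 2], offspring=[0, 1, 2, 0], Z_1=3
gen 1: Z_1=3, draws=[6, 0, 0], offspring=[1, 1, 1], Z_2=3
gen 2: Z_2=3, draws=[5, 2, 4], offspring=[0, 0, 0], Z_3=0
gen 3: Z_3=0, draws=[], offspring=[], Z_4=0
gen 4: Z_4=0, draws=[], offspring=[], Z_5=0
gen 5: Z_5=0, draws=[], offspring=[], Z_6=0
gen 6: Z_6=0, draws=[], offspring=[], Z_7=0
gen 7: Z_7=0, draws=[], offspring=[], Z_8=0


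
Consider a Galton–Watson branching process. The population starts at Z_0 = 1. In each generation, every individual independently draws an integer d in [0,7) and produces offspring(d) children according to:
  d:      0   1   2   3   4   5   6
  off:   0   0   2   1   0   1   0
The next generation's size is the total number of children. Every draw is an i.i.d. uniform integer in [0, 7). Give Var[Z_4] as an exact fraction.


Outcome values over d=0..6: [0, 0, 2, 1, 0, 1, 0]
Σy = 4, Σy² = 6, M = 7
μ = 4/7 = 4/7,  σ² = 6/7 − (4/7)² = 26/49
V_0 = 0, E_0 = 1
V_1 = 26/49·E_0 + (4/7)²·V_0 = 26/49;  E_1 = 4/7
V_2 = 26/49·E_1 + (4/7)²·V_1 = 1144/2401;  E_2 = 16/49
V_3 = 26/49·E_2 + (4/7)²·V_2 = 38688/117649;  E_3 = 64/343
V_4 = 26/49·E_3 + (4/7)²·V_3 = 1189760/5764801;  E_4 = 256/2401

1189760/5764801


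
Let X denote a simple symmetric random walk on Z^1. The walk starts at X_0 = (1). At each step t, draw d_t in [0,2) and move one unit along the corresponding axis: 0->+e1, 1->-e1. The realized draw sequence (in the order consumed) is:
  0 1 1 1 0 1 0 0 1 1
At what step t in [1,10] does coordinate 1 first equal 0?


3

t=0: X=(1), d=0 → +e1, X_1=(2)
t=1: X=(2), d=1 → -e1, X_2=(1)
t=2: X=(1), d=1 → -e1, X_3=(0)
t=3: X=(0), d=1 → -e1, X_4=(-1)
t=4: X=(-1), d=0 → +e1, X_5=(0)
t=5: X=(0), d=1 → -e1, X_6=(-1)
t=6: X=(-1), d=0 → +e1, X_7=(0)
t=7: X=(0), d=0 → +e1, X_8=(1)
t=8: X=(1), d=1 → -e1, X_9=(0)
t=9: X=(0), d=1 → -e1, X_10=(-1)


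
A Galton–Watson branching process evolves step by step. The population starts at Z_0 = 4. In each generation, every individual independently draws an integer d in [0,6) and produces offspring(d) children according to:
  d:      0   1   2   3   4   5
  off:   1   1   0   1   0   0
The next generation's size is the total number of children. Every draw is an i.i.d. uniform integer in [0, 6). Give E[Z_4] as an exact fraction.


Outcome values over d=0..5: [1, 1, 0, 1, 0, 0]
Σy = 3, Σy² = 3, M = 6
μ = 3/6 = 1/2,  σ² = 3/6 − (1/2)² = 1/4
E[Z_0] = 4
E[Z_1] = 1/2·E[Z_0] = 2
E[Z_2] = 1/2·E[Z_1] = 1
E[Z_3] = 1/2·E[Z_2] = 1/2
E[Z_4] = 1/2·E[Z_3] = 1/4

1/4


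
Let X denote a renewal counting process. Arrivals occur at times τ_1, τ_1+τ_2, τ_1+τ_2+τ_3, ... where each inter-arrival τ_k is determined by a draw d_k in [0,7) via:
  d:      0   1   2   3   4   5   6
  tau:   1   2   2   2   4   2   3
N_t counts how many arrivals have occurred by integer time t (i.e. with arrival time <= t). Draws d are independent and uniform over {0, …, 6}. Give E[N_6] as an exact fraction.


Inter-arrival values over d=0..6: [1, 2, 2, 2, 4, 2, 3]
Each d has probability 1/7, so the pmf of τ is: f(1) = 1/7, f(2) = 4/7, f(3) = 1/7, f(4) = 1/7
Renewal equation for m(n) = E[N_n]: condition on τ_1 = k (if k <= n, one arrival plus a fresh copy on the remaining n−k steps): m(n) = F(n) + Σ_{k<=n} f(k)·m(n−k), where F(n) = P(τ <= n) and m(0) = 0
m(1) = F(1) = 1/7
m(2) = F(2) + f(1)·m(1) = 5/7 + 1/7·1/7 = 36/49
m(3) = F(3) + f(1)·m(2) + f(2)·m(1) = 6/7 + 1/7·36/49 + 4/7·1/7 = 358/343
m(4) = F(4) + f(1)·m(3) + f(2)·m(2) + f(3)·m(1) = 1 + 1/7·358/343 + 4/7·36/49 + 1/7·1/7 = 3816/2401
m(5) = F(5) + f(1)·m(4) + f(2)·m(3) + f(3)·m(2) + f(4)·m(1) = 1 + 1/7·3816/2401 + 4/7·358/343 + 1/7·36/49 + 1/7·1/7 = 32754/16807
m(6) = F(6) + f(1)·m(5) + f(2)·m(4) + f(3)·m(3) + f(4)·m(2) = 1 + 1/7·32754/16807 + 4/7·3816/2401 + 1/7·358/343 + 1/7·36/49 = 287141/117649
E[N_6] = m(6) = 287141/117649

287141/117649


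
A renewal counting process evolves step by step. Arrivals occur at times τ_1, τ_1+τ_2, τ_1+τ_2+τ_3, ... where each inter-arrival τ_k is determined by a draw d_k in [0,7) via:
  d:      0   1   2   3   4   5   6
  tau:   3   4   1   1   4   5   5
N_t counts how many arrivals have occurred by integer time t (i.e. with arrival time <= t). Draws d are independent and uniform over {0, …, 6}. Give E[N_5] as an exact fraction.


23419/16807

Inter-arrival values over d=0..6: [3, 4, 1, 1, 4, 5, 5]
Each d has probability 1/7, so the pmf of τ is: f(1) = 2/7, f(3) = 1/7, f(4) = 2/7, f(5) = 2/7
Renewal equation for m(n) = E[N_n]: condition on τ_1 = k (if k <= n, one arrival plus a fresh copy on the remaining n−k steps): m(n) = F(n) + Σ_{k<=n} f(k)·m(n−k), where F(n) = P(τ <= n) and m(0) = 0
m(1) = F(1) = 2/7
m(2) = F(2) + f(1)·m(1) = 2/7 + 2/7·2/7 = 18/49
m(3) = F(3) + f(1)·m(2) = 3/7 + 2/7·18/49 = 183/343
m(4) = F(4) + f(1)·m(3) + f(3)·m(1) = 5/7 + 2/7·183/343 + 1/7·2/7 = 2179/2401
m(5) = F(5) + f(1)·m(4) + f(3)·m(2) + f(4)·m(1) = 1 + 2/7·2179/2401 + 1/7·18/49 + 2/7·2/7 = 23419/16807
E[N_5] = m(5) = 23419/16807


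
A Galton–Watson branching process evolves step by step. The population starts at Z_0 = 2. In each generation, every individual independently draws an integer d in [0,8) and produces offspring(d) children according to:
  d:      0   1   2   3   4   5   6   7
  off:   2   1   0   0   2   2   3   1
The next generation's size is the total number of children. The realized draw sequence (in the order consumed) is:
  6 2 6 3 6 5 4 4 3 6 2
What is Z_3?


gen 0: Z_0=2, draws=[6, 2], offspring=[3, 0], Z_1=3
gen 1: Z_1=3, draws=[6, 3, 6], offspring=[3, 0, 3], Z_2=6
gen 2: Z_2=6, draws=[5, 4, 4, 3, 6, 2], offspring=[2, 2, 2, 0, 3, 0], Z_3=9

9


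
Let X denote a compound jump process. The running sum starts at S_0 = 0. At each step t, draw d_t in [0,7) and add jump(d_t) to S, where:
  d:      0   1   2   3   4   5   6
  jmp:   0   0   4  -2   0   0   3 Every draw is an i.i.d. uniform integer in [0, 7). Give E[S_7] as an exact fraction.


Outcome values over d=0..6: [0, 0, 4, -2, 0, 0, 3]
Σy = 5, Σy² = 29, M = 7
μ = 5/7 = 5/7,  σ² = 29/7 − (5/7)² = 178/49
E[S_7] = 0 + 7·(5/7) = 5

5


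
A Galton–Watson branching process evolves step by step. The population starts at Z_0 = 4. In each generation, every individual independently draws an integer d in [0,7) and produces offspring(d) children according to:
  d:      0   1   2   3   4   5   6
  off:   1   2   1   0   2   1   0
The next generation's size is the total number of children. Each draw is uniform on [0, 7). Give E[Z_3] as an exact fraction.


4

Outcome values over d=0..6: [1, 2, 1, 0, 2, 1, 0]
Σy = 7, Σy² = 11, M = 7
μ = 7/7 = 1,  σ² = 11/7 − (1)² = 4/7
E[Z_0] = 4
E[Z_1] = 1·E[Z_0] = 4
E[Z_2] = 1·E[Z_1] = 4
E[Z_3] = 1·E[Z_2] = 4


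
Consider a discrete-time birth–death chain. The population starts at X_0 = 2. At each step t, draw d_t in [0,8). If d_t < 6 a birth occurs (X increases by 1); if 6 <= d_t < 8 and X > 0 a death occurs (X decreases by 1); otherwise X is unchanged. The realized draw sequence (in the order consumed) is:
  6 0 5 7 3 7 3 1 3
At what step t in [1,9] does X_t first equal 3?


3

t=0: X=2, d=6 → death, X_1=1
t=1: X=1, d=0 → birth, X_2=2
t=2: X=2, d=5 → birth, X_3=3
t=3: X=3, d=7 → death, X_4=2
t=4: X=2, d=3 → birth, X_5=3
t=5: X=3, d=7 → death, X_6=2
t=6: X=2, d=3 → birth, X_7=3
t=7: X=3, d=1 → birth, X_8=4
t=8: X=4, d=3 → birth, X_9=5


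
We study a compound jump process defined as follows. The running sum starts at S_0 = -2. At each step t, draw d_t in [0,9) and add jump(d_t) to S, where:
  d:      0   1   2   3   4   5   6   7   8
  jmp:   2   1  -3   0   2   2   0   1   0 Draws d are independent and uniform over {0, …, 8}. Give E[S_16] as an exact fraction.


Outcome values over d=0..8: [2, 1, -3, 0, 2, 2, 0, 1, 0]
Σy = 5, Σy² = 23, M = 9
μ = 5/9 = 5/9,  σ² = 23/9 − (5/9)² = 182/81
E[S_16] = -2 + 16·(5/9) = 62/9

62/9


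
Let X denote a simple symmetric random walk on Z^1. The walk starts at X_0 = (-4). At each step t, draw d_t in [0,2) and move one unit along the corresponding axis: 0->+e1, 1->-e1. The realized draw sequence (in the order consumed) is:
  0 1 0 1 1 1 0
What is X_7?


(-5)

t=0: X=(-4), d=0 → +e1, X_1=(-3)
t=1: X=(-3), d=1 → -e1, X_2=(-4)
t=2: X=(-4), d=0 → +e1, X_3=(-3)
t=3: X=(-3), d=1 → -e1, X_4=(-4)
t=4: X=(-4), d=1 → -e1, X_5=(-5)
t=5: X=(-5), d=1 → -e1, X_6=(-6)
t=6: X=(-6), d=0 → +e1, X_7=(-5)


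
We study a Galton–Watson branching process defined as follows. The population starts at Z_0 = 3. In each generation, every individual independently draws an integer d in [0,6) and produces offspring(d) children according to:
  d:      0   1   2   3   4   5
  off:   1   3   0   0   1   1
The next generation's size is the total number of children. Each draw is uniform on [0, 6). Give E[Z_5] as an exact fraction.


Outcome values over d=0..5: [1, 3, 0, 0, 1, 1]
Σy = 6, Σy² = 12, M = 6
μ = 6/6 = 1,  σ² = 12/6 − (1)² = 1
E[Z_0] = 3
E[Z_1] = 1·E[Z_0] = 3
E[Z_2] = 1·E[Z_1] = 3
E[Z_3] = 1·E[Z_2] = 3
E[Z_4] = 1·E[Z_3] = 3
E[Z_5] = 1·E[Z_4] = 3

3


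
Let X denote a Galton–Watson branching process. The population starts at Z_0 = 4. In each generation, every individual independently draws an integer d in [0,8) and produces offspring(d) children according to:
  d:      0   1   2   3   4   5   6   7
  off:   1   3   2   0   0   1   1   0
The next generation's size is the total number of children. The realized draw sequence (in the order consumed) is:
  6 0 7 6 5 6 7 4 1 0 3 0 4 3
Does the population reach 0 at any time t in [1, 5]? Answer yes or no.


gen 0: Z_0=4, draws=[6, 0, 7, 6], offspring=[1, 1, 0, 1], Z_1=3
gen 1: Z_1=3, draws=[5, 6, 7], offspring=[1, 1, 0], Z_2=2
gen 2: Z_2=2, draws=[4, 1], offspring=[0, 3], Z_3=3
gen 3: Z_3=3, draws=[0, 3, 0], offspring=[1, 0, 1], Z_4=2
gen 4: Z_4=2, draws=[4, 3], offspring=[0, 0], Z_5=0

yes


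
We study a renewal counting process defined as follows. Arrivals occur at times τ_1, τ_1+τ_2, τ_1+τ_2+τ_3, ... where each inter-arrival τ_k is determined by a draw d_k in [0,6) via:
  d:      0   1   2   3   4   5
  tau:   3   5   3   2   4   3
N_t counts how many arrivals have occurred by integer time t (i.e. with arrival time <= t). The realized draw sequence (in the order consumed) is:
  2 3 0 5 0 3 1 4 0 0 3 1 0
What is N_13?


draw d_1=2: τ_1=3, arrival time A_1=3
draw d_2=3: τ_2=2, arrival time A_2=5
draw d_3=0: τ_3=3, arrival time A_3=8
draw d_4=5: τ_4=3, arrival time A_4=11
draw d_5=0: τ_5=3, arrival time A_5=14
draw d_6=3: τ_6=2, arrival time A_6=16
draw d_7=1: τ_7=5, arrival time A_7=21
draw d_8=4: τ_8=4, arrival time A_8=25
draw d_9=0: τ_9=3, arrival time A_9=28
draw d_10=0: τ_10=3, arrival time A_10=31
draw d_11=3: τ_11=2, arrival time A_11=33
draw d_12=1: τ_12=5, arrival time A_12=38
draw d_13=0: τ_13=3, arrival time A_13=41
N_t over t=0..13: 0:0 1:0 2:0 3:1 4:1 5:2 6:2 7:2 8:3 9:3 10:3 11:4 12:4 13:4

4


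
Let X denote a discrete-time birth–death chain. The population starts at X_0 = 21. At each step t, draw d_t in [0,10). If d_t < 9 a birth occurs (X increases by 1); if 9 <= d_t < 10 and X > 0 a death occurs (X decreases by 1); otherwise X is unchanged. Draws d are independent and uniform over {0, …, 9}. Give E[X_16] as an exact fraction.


169/5

X can drop by at most 1 per step and X_0 = 21 > T = 16, so X_t >= 21 − t >= 5 > 0 for every t <= 16: the floor at 0 (the 'and X > 0' condition) never binds. Hence X_16 = X_0 + Σ_{t<16} Y_t with i.i.d. increments Y_t = y(d_t) ∈ {+1, −1, 0}.
Outcome values over d=0..9: [1, 1, 1, 1, 1, 1, 1, 1, 1, -1]
Σy = 8, Σy² = 10, M = 10
μ = 8/10 = 4/5,  σ² = 10/10 − (4/5)² = 9/25
E[X_16] = 21 + 16·(4/5) = 169/5


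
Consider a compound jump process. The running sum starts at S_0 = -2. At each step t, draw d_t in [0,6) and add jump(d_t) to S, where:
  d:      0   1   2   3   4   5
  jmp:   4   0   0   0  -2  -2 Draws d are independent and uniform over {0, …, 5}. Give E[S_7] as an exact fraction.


Outcome values over d=0..5: [4, 0, 0, 0, -2, -2]
Σy = 0, Σy² = 24, M = 6
μ = 0/6 = 0,  σ² = 24/6 − (0)² = 4
E[S_7] = -2 + 7·(0) = -2

-2


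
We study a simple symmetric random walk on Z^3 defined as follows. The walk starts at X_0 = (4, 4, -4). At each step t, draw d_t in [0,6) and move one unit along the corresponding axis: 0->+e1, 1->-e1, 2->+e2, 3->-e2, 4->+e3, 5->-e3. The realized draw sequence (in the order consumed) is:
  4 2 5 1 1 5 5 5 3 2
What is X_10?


(2, 5, -7)

t=0: X=(4, 4, -4), d=4 → +e3, X_1=(4, 4, -3)
t=1: X=(4, 4, -3), d=2 → +e2, X_2=(4, 5, -3)
t=2: X=(4, 5, -3), d=5 → -e3, X_3=(4, 5, -4)
t=3: X=(4, 5, -4), d=1 → -e1, X_4=(3, 5, -4)
t=4: X=(3, 5, -4), d=1 → -e1, X_5=(2, 5, -4)
t=5: X=(2, 5, -4), d=5 → -e3, X_6=(2, 5, -5)
t=6: X=(2, 5, -5), d=5 → -e3, X_7=(2, 5, -6)
t=7: X=(2, 5, -6), d=5 → -e3, X_8=(2, 5, -7)
t=8: X=(2, 5, -7), d=3 → -e2, X_9=(2, 4, -7)
t=9: X=(2, 4, -7), d=2 → +e2, X_10=(2, 5, -7)


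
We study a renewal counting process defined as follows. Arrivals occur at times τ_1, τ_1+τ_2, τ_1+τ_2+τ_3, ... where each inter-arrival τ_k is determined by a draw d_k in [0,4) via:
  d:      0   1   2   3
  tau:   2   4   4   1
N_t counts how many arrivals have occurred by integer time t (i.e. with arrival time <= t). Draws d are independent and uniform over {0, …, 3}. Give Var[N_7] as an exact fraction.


Inter-arrival values over d=0..3: [2, 4, 4, 1]
Each d has probability 1/4, so the pmf of τ is: f(1) = 1/4, f(2) = 1/4, f(4) = 1/2
Let p_n(j) = P(N_n = j), with p_0 = [1]. Condition on τ_1: p_n(0) = P(τ > n), and for j >= 1, p_n(j) = Σ_{k<=n} f(k)·p_{n−k}(j−1)
p_1 = [3/4, 1/4]  (j = 0..1)
p_2 = [1/2, 7/16, 1/16]  (j = 0..2)
p_3 = [1/2, 5/16, 11/64, 1/64]  (j = 0..3)
p_4 = [0, 3/4, 3/16, 15/256, 1/256]  (j = 0..4)
p_5 = [0, 1/2, 25/64, 23/256, 19/1024, 1/1024]  (j = 0..5)
p_6 = [0, 1/4, 17/32, 45/256, 19/512, 23/4096, 1/4096]  (j = 0..6)
p_7 = [0, 1/4, 11/32, 81/256, 19/256, 57/4096, 27/16384, 1/16384]  (j = 0..7)
E[N_7] = Σ j·p_7(j) = 37085/16384;  E[N_7²] = Σ j²·p_7(j) = 99457/16384
Var[N_7] = 99457/16384 − (37085/16384)² = 254206263/268435456

254206263/268435456


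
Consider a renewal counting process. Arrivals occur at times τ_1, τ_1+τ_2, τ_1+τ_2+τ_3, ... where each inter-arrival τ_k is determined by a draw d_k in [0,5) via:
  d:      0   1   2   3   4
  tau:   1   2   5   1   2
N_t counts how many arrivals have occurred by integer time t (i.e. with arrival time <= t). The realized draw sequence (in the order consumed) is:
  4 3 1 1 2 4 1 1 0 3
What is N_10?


4

draw d_1=4: τ_1=2, arrival time A_1=2
draw d_2=3: τ_2=1, arrival time A_2=3
draw d_3=1: τ_3=2, arrival time A_3=5
draw d_4=1: τ_4=2, arrival time A_4=7
draw d_5=2: τ_5=5, arrival time A_5=12
draw d_6=4: τ_6=2, arrival time A_6=14
draw d_7=1: τ_7=2, arrival time A_7=16
draw d_8=1: τ_8=2, arrival time A_8=18
draw d_9=0: τ_9=1, arrival time A_9=19
draw d_10=3: τ_10=1, arrival time A_10=20
N_t over t=0..10: 0:0 1:0 2:1 3:2 4:2 5:3 6:3 7:4 8:4 9:4 10:4


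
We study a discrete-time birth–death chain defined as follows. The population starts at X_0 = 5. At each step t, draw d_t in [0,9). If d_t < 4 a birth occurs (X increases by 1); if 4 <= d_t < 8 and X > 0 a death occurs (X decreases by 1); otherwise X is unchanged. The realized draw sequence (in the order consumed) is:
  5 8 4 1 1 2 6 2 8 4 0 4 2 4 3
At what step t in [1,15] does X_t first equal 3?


3

t=0: X=5, d=5 → death, X_1=4
t=1: X=4, d=8 → hold, X_2=4
t=2: X=4, d=4 → death, X_3=3
t=3: X=3, d=1 → birth, X_4=4
t=4: X=4, d=1 → birth, X_5=5
t=5: X=5, d=2 → birth, X_6=6
t=6: X=6, d=6 → death, X_7=5
t=7: X=5, d=2 → birth, X_8=6
t=8: X=6, d=8 → hold, X_9=6
t=9: X=6, d=4 → death, X_10=5
t=10: X=5, d=0 → birth, X_11=6
t=11: X=6, d=4 → death, X_12=5
t=12: X=5, d=2 → birth, X_13=6
t=13: X=6, d=4 → death, X_14=5
t=14: X=5, d=3 → birth, X_15=6


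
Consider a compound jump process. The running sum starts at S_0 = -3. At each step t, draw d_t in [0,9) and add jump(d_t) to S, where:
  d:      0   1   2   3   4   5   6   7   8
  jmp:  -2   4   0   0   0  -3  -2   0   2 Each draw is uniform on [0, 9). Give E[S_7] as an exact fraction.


-34/9

Outcome values over d=0..8: [-2, 4, 0, 0, 0, -3, -2, 0, 2]
Σy = -1, Σy² = 37, M = 9
μ = -1/9 = -1/9,  σ² = 37/9 − (-1/9)² = 332/81
E[S_7] = -3 + 7·(-1/9) = -34/9


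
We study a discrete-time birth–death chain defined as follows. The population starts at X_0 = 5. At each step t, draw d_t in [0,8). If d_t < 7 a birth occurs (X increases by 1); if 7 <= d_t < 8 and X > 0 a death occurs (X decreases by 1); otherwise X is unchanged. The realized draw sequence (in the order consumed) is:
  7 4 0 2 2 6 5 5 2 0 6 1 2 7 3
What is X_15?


16

t=0: X=5, d=7 → death, X_1=4
t=1: X=4, d=4 → birth, X_2=5
t=2: X=5, d=0 → birth, X_3=6
t=3: X=6, d=2 → birth, X_4=7
t=4: X=7, d=2 → birth, X_5=8
t=5: X=8, d=6 → birth, X_6=9
t=6: X=9, d=5 → birth, X_7=10
t=7: X=10, d=5 → birth, X_8=11
t=8: X=11, d=2 → birth, X_9=12
t=9: X=12, d=0 → birth, X_10=13
t=10: X=13, d=6 → birth, X_11=14
t=11: X=14, d=1 → birth, X_12=15
t=12: X=15, d=2 → birth, X_13=16
t=13: X=16, d=7 → death, X_14=15
t=14: X=15, d=3 → birth, X_15=16


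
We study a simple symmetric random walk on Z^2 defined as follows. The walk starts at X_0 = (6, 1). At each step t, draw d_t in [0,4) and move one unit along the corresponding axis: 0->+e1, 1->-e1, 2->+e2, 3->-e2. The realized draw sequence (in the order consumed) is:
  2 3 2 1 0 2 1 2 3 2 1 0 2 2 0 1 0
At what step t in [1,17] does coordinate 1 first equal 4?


t=0: X=(6, 1), d=2 → +e2, X_1=(6, 2)
t=1: X=(6, 2), d=3 → -e2, X_2=(6, 1)
t=2: X=(6, 1), d=2 → +e2, X_3=(6, 2)
t=3: X=(6, 2), d=1 → -e1, X_4=(5, 2)
t=4: X=(5, 2), d=0 → +e1, X_5=(6, 2)
t=5: X=(6, 2), d=2 → +e2, X_6=(6, 3)
t=6: X=(6, 3), d=1 → -e1, X_7=(5, 3)
t=7: X=(5, 3), d=2 → +e2, X_8=(5, 4)
t=8: X=(5, 4), d=3 → -e2, X_9=(5, 3)
t=9: X=(5, 3), d=2 → +e2, X_10=(5, 4)
t=10: X=(5, 4), d=1 → -e1, X_11=(4, 4)
t=11: X=(4, 4), d=0 → +e1, X_12=(5, 4)
t=12: X=(5, 4), d=2 → +e2, X_13=(5, 5)
t=13: X=(5, 5), d=2 → +e2, X_14=(5, 6)
t=14: X=(5, 6), d=0 → +e1, X_15=(6, 6)
t=15: X=(6, 6), d=1 → -e1, X_16=(5, 6)
t=16: X=(5, 6), d=0 → +e1, X_17=(6, 6)

11


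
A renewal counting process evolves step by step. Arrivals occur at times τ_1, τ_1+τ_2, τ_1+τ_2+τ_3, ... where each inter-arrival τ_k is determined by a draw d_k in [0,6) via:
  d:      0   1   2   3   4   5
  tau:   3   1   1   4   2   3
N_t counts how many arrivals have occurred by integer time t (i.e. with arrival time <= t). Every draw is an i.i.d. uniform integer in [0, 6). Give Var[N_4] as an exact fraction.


Inter-arrival values over d=0..5: [3, 1, 1, 4, 2, 3]
Each d has probability 1/6, so the pmf of τ is: f(1) = 1/3, f(2) = 1/6, f(3) = 1/3, f(4) = 1/6
Let p_n(j) = P(N_n = j), with p_0 = [1]. Condition on τ_1: p_n(0) = P(τ > n), and for j >= 1, p_n(j) = Σ_{k<=n} f(k)·p_{n−k}(j−1)
p_1 = [2/3, 1/3]  (j = 0..1)
p_2 = [1/2, 7/18, 1/9]  (j = 0..2)
p_3 = [1/6, 11/18, 5/27, 1/27]  (j = 0..3)
p_4 = [0, 19/36, 41/108, 13/162, 1/81]  (j = 0..4)
E[N_4] = Σ j·p_4(j) = 511/324;  E[N_4²] = Σ j²·p_4(j) = 961/324
Var[N_4] = 961/324 − (511/324)² = 50243/104976

50243/104976


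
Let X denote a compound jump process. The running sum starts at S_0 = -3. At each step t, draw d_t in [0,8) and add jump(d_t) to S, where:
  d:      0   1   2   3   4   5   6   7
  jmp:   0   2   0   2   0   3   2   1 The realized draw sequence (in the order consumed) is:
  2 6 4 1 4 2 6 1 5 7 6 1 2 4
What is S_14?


13

t=0: S=-3, d=2, jump=0, S_1=-3
t=1: S=-3, d=6, jump=2, S_2=-1
t=2: S=-1, d=4, jump=0, S_3=-1
t=3: S=-1, d=1, jump=2, S_4=1
t=4: S=1, d=4, jump=0, S_5=1
t=5: S=1, d=2, jump=0, S_6=1
t=6: S=1, d=6, jump=2, S_7=3
t=7: S=3, d=1, jump=2, S_8=5
t=8: S=5, d=5, jump=3, S_9=8
t=9: S=8, d=7, jump=1, S_10=9
t=10: S=9, d=6, jump=2, S_11=11
t=11: S=11, d=1, jump=2, S_12=13
t=12: S=13, d=2, jump=0, S_13=13
t=13: S=13, d=4, jump=0, S_14=13


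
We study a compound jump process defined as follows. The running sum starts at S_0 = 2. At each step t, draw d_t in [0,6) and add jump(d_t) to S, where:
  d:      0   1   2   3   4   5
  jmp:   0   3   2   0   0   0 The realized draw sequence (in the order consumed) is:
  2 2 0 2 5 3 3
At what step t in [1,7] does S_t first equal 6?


2

t=0: S=2, d=2, jump=2, S_1=4
t=1: S=4, d=2, jump=2, S_2=6
t=2: S=6, d=0, jump=0, S_3=6
t=3: S=6, d=2, jump=2, S_4=8
t=4: S=8, d=5, jump=0, S_5=8
t=5: S=8, d=3, jump=0, S_6=8
t=6: S=8, d=3, jump=0, S_7=8


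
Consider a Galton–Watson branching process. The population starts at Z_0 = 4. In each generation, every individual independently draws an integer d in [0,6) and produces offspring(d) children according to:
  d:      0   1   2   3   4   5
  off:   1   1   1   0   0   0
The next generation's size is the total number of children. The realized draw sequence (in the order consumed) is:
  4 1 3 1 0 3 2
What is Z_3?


1

gen 0: Z_0=4, draws=[4, 1, 3, 1], offspring=[0, 1, 0, 1], Z_1=2
gen 1: Z_1=2, draws=[0, 3], offspring=[1, 0], Z_2=1
gen 2: Z_2=1, draws=[2], offspring=[1], Z_3=1


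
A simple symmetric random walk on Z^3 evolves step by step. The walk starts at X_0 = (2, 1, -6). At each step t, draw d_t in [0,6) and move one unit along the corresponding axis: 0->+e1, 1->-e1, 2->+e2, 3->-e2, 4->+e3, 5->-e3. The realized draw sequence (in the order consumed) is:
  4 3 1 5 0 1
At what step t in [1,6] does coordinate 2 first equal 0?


t=0: X=(2, 1, -6), d=4 → +e3, X_1=(2, 1, -5)
t=1: X=(2, 1, -5), d=3 → -e2, X_2=(2, 0, -5)
t=2: X=(2, 0, -5), d=1 → -e1, X_3=(1, 0, -5)
t=3: X=(1, 0, -5), d=5 → -e3, X_4=(1, 0, -6)
t=4: X=(1, 0, -6), d=0 → +e1, X_5=(2, 0, -6)
t=5: X=(2, 0, -6), d=1 → -e1, X_6=(1, 0, -6)

2


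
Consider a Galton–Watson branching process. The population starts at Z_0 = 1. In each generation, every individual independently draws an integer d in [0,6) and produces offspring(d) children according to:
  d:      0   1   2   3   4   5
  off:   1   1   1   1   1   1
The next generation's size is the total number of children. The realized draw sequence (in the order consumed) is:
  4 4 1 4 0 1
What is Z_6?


1

gen 0: Z_0=1, draws=[4], offspring=[1], Z_1=1
gen 1: Z_1=1, draws=[4], offspring=[1], Z_2=1
gen 2: Z_2=1, draws=[1], offspring=[1], Z_3=1
gen 3: Z_3=1, draws=[4], offspring=[1], Z_4=1
gen 4: Z_4=1, draws=[0], offspring=[1], Z_5=1
gen 5: Z_5=1, draws=[1], offspring=[1], Z_6=1


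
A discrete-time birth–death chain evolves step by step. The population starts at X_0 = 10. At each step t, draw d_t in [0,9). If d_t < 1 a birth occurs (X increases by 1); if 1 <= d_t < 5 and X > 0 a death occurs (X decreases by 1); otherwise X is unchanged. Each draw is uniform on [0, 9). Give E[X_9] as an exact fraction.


X can drop by at most 1 per step and X_0 = 10 > T = 9, so X_t >= 10 − t >= 1 > 0 for every t <= 9: the floor at 0 (the 'and X > 0' condition) never binds. Hence X_9 = X_0 + Σ_{t<9} Y_t with i.i.d. increments Y_t = y(d_t) ∈ {+1, −1, 0}.
Outcome values over d=0..8: [1, -1, -1, -1, -1, 0, 0, 0, 0]
Σy = -3, Σy² = 5, M = 9
μ = -3/9 = -1/3,  σ² = 5/9 − (-1/3)² = 4/9
E[X_9] = 10 + 9·(-1/3) = 7

7


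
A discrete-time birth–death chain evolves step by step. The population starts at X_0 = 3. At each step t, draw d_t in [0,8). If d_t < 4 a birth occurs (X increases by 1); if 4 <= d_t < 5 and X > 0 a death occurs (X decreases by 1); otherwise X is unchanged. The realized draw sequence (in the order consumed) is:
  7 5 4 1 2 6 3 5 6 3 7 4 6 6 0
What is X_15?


t=0: X=3, d=7 → hold, X_1=3
t=1: X=3, d=5 → hold, X_2=3
t=2: X=3, d=4 → death, X_3=2
t=3: X=2, d=1 → birth, X_4=3
t=4: X=3, d=2 → birth, X_5=4
t=5: X=4, d=6 → hold, X_6=4
t=6: X=4, d=3 → birth, X_7=5
t=7: X=5, d=5 → hold, X_8=5
t=8: X=5, d=6 → hold, X_9=5
t=9: X=5, d=3 → birth, X_10=6
t=10: X=6, d=7 → hold, X_11=6
t=11: X=6, d=4 → death, X_12=5
t=12: X=5, d=6 → hold, X_13=5
t=13: X=5, d=6 → hold, X_14=5
t=14: X=5, d=0 → birth, X_15=6

6


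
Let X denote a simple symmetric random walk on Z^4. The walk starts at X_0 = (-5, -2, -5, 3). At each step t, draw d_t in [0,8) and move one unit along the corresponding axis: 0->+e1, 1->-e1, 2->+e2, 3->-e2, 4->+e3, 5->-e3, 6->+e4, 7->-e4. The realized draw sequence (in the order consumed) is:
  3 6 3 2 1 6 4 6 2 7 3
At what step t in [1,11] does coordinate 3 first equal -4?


t=0: X=(-5, -2, -5, 3), d=3 → -e2, X_1=(-5, -3, -5, 3)
t=1: X=(-5, -3, -5, 3), d=6 → +e4, X_2=(-5, -3, -5, 4)
t=2: X=(-5, -3, -5, 4), d=3 → -e2, X_3=(-5, -4, -5, 4)
t=3: X=(-5, -4, -5, 4), d=2 → +e2, X_4=(-5, -3, -5, 4)
t=4: X=(-5, -3, -5, 4), d=1 → -e1, X_5=(-6, -3, -5, 4)
t=5: X=(-6, -3, -5, 4), d=6 → +e4, X_6=(-6, -3, -5, 5)
t=6: X=(-6, -3, -5, 5), d=4 → +e3, X_7=(-6, -3, -4, 5)
t=7: X=(-6, -3, -4, 5), d=6 → +e4, X_8=(-6, -3, -4, 6)
t=8: X=(-6, -3, -4, 6), d=2 → +e2, X_9=(-6, -2, -4, 6)
t=9: X=(-6, -2, -4, 6), d=7 → -e4, X_10=(-6, -2, -4, 5)
t=10: X=(-6, -2, -4, 5), d=3 → -e2, X_11=(-6, -3, -4, 5)

7


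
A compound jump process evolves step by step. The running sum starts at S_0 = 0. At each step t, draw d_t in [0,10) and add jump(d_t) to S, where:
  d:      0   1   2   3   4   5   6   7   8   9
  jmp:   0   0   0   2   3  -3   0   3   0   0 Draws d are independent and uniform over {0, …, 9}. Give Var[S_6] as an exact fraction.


171/10

Outcome values over d=0..9: [0, 0, 0, 2, 3, -3, 0, 3, 0, 0]
Σy = 5, Σy² = 31, M = 10
μ = 5/10 = 1/2,  σ² = 31/10 − (1/2)² = 57/20
Independent increments: Var[S_6] = 6·σ² = 6·(57/20) = 171/10


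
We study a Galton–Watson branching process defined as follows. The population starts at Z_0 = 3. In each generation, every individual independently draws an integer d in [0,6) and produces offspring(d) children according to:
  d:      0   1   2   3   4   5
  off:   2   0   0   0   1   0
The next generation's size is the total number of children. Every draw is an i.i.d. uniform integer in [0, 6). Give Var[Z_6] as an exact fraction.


Outcome values over d=0..5: [2, 0, 0, 0, 1, 0]
Σy = 3, Σy² = 5, M = 6
μ = 3/6 = 1/2,  σ² = 5/6 − (1/2)² = 7/12
V_0 = 0, E_0 = 3
V_1 = 7/12·E_0 + (1/2)²·V_0 = 7/4;  E_1 = 3/2
V_2 = 7/12·E_1 + (1/2)²·V_1 = 21/16;  E_2 = 3/4
V_3 = 7/12·E_2 + (1/2)²·V_2 = 49/64;  E_3 = 3/8
V_4 = 7/12·E_3 + (1/2)²·V_3 = 105/256;  E_4 = 3/16
V_5 = 7/12·E_4 + (1/2)²·V_4 = 217/1024;  E_5 = 3/32
V_6 = 7/12·E_5 + (1/2)²·V_5 = 441/4096;  E_6 = 3/64

441/4096


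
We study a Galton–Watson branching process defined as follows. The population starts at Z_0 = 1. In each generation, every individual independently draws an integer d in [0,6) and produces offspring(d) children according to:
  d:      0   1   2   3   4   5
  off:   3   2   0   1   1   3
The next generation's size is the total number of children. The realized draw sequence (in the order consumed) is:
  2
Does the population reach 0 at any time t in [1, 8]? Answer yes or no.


gen 0: Z_0=1, draws=[2], offspring=[0], Z_1=0
gen 1: Z_1=0, draws=[], offspring=[], Z_2=0
gen 2: Z_2=0, draws=[], offspring=[], Z_3=0
gen 3: Z_3=0, draws=[], offspring=[], Z_4=0
gen 4: Z_4=0, draws=[], offspring=[], Z_5=0
gen 5: Z_5=0, draws=[], offspring=[], Z_6=0
gen 6: Z_6=0, draws=[], offspring=[], Z_7=0
gen 7: Z_7=0, draws=[], offspring=[], Z_8=0

yes


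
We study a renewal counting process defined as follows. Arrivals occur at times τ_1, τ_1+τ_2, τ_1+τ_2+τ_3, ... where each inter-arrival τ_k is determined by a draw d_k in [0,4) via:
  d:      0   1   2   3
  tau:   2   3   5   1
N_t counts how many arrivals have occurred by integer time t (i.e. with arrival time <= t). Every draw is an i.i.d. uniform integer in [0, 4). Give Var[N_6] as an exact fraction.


Inter-arrival values over d=0..3: [2, 3, 5, 1]
Each d has probability 1/4, so the pmf of τ is: f(1) = 1/4, f(2) = 1/4, f(3) = 1/4, f(5) = 1/4
Let p_n(j) = P(N_n = j), with p_0 = [1]. Condition on τ_1: p_n(0) = P(τ > n), and for j >= 1, p_n(j) = Σ_{k<=n} f(k)·p_{n−k}(j−1)
p_1 = [3/4, 1/4]  (j = 0..1)
p_2 = [1/2, 7/16, 1/16]  (j = 0..2)
p_3 = [1/4, 9/16, 11/64, 1/64]  (j = 0..3)
p_4 = [1/4, 3/8, 5/16, 15/256, 1/256]  (j = 0..4)
p_5 = [0, 1/2, 11/32, 35/256, 19/1024, 1/1024]  (j = 0..5)
p_6 = [0, 5/16, 27/64, 53/256, 27/512, 23/4096, 1/4096]  (j = 0..6)
E[N_6] = Σ j·p_6(j) = 8265/4096;  E[N_6²] = Σ j²·p_6(j) = 19891/4096
Var[N_6] = 19891/4096 − (8265/4096)² = 13163311/16777216

13163311/16777216


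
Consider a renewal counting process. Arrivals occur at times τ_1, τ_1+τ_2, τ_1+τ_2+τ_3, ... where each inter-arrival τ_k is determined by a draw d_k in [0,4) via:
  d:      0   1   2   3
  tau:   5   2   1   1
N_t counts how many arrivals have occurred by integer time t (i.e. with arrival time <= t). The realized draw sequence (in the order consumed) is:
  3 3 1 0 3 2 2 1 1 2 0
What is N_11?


draw d_1=3: τ_1=1, arrival time A_1=1
draw d_2=3: τ_2=1, arrival time A_2=2
draw d_3=1: τ_3=2, arrival time A_3=4
draw d_4=0: τ_4=5, arrival time A_4=9
draw d_5=3: τ_5=1, arrival time A_5=10
draw d_6=2: τ_6=1, arrival time A_6=11
draw d_7=2: τ_7=1, arrival time A_7=12
draw d_8=1: τ_8=2, arrival time A_8=14
draw d_9=1: τ_9=2, arrival time A_9=16
draw d_10=2: τ_10=1, arrival time A_10=17
draw d_11=0: τ_11=5, arrival time A_11=22
N_t over t=0..11: 0:0 1:1 2:2 3:2 4:3 5:3 6:3 7:3 8:3 9:4 10:5 11:6

6


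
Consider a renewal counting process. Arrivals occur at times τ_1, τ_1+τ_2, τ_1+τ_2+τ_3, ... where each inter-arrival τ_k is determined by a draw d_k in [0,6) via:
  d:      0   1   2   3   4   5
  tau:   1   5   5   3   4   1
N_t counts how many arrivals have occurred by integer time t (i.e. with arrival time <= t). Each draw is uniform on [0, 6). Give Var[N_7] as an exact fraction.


17583191/19131876

Inter-arrival values over d=0..5: [1, 5, 5, 3, 4, 1]
Each d has probability 1/6, so the pmf of τ is: f(1) = 1/3, f(3) = 1/6, f(4) = 1/6, f(5) = 1/3
Let p_n(j) = P(N_n = j), with p_0 = [1]. Condition on τ_1: p_n(0) = P(τ > n), and for j >= 1, p_n(j) = Σ_{k<=n} f(k)·p_{n−k}(j−1)
p_1 = [2/3, 1/3]  (j = 0..1)
p_2 = [2/3, 2/9, 1/9]  (j = 0..2)
p_3 = [1/2, 7/18, 2/27, 1/27]  (j = 0..3)
p_4 = [1/3, 4/9, 5/27, 2/81, 1/81]  (j = 0..4)
p_5 = [0, 2/3, 13/54, 13/162, 2/243, 1/243]  (j = 0..5)
p_6 = [0, 5/12, 47/108, 1/9, 8/243, 2/729, 1/729]  (j = 0..6)
p_7 = [0, 13/36, 19/54, 73/324, 23/486, 19/1458, 2/2187, 1/2187]  (j = 0..7)
E[N_7] = Σ j·p_7(j) = 8765/4374;  E[N_7²] = Σ j²·p_7(j) = 10792/2187
Var[N_7] = 10792/2187 − (8765/4374)² = 17583191/19131876


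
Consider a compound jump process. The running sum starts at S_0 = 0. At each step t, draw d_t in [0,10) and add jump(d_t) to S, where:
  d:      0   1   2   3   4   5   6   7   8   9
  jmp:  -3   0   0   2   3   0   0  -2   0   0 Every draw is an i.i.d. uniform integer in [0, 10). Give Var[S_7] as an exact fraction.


Outcome values over d=0..9: [-3, 0, 0, 2, 3, 0, 0, -2, 0, 0]
Σy = 0, Σy² = 26, M = 10
μ = 0/10 = 0,  σ² = 26/10 − (0)² = 13/5
Independent increments: Var[S_7] = 7·σ² = 7·(13/5) = 91/5

91/5


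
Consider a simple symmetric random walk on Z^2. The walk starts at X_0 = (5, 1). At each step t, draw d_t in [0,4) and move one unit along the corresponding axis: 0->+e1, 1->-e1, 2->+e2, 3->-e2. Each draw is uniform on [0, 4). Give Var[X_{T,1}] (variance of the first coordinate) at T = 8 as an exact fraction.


Outcome values over d=0..3: [1, -1, 0, 0]
Σy = 0, Σy² = 2, M = 4
μ = 0/4 = 0,  σ² = 2/4 − (0)² = 1/2
Independent increments: Var[X_8] = 8·σ² = 8·(1/2) = 4

4


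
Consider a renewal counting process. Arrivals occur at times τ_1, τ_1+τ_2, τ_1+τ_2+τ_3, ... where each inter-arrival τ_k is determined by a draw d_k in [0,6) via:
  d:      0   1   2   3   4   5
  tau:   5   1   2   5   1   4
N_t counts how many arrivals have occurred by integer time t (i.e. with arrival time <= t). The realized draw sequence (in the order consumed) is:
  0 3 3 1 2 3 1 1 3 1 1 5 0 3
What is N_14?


draw d_1=0: τ_1=5, arrival time A_1=5
draw d_2=3: τ_2=5, arrival time A_2=10
draw d_3=3: τ_3=5, arrival time A_3=15
draw d_4=1: τ_4=1, arrival time A_4=16
draw d_5=2: τ_5=2, arrival time A_5=18
draw d_6=3: τ_6=5, arrival time A_6=23
draw d_7=1: τ_7=1, arrival time A_7=24
draw d_8=1: τ_8=1, arrival time A_8=25
draw d_9=3: τ_9=5, arrival time A_9=30
draw d_10=1: τ_10=1, arrival time A_10=31
draw d_11=1: τ_11=1, arrival time A_11=32
draw d_12=5: τ_12=4, arrival time A_12=36
draw d_13=0: τ_13=5, arrival time A_13=41
draw d_14=3: τ_14=5, arrival time A_14=46
N_t over t=0..14: 0:0 1:0 2:0 3:0 4:0 5:1 6:1 7:1 8:1 9:1 10:2 11:2 12:2 13:2 14:2

2


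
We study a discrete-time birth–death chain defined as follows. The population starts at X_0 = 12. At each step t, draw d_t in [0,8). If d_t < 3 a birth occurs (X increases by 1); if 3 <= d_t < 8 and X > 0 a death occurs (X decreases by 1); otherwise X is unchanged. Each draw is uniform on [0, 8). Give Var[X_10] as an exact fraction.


X can drop by at most 1 per step and X_0 = 12 > T = 10, so X_t >= 12 − t >= 2 > 0 for every t <= 10: the floor at 0 (the 'and X > 0' condition) never binds. Hence X_10 = X_0 + Σ_{t<10} Y_t with i.i.d. increments Y_t = y(d_t) ∈ {+1, −1, 0}.
Outcome values over d=0..7: [1, 1, 1, -1, -1, -1, -1, -1]
Σy = -2, Σy² = 8, M = 8
μ = -2/8 = -1/4,  σ² = 8/8 − (-1/4)² = 15/16
Independent increments: Var[X_10] = 10·σ² = 10·(15/16) = 75/8

75/8


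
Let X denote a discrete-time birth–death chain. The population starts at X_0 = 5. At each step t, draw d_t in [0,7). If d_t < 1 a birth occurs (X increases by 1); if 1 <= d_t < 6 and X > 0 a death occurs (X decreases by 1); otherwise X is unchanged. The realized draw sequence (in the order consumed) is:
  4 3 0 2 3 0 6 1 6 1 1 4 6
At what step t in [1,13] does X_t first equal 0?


11

t=0: X=5, d=4 → death, X_1=4
t=1: X=4, d=3 → death, X_2=3
t=2: X=3, d=0 → birth, X_3=4
t=3: X=4, d=2 → death, X_4=3
t=4: X=3, d=3 → death, X_5=2
t=5: X=2, d=0 → birth, X_6=3
t=6: X=3, d=6 → hold, X_7=3
t=7: X=3, d=1 → death, X_8=2
t=8: X=2, d=6 → hold, X_9=2
t=9: X=2, d=1 → death, X_10=1
t=10: X=1, d=1 → death, X_11=0
t=11: X=0, d=4 → hold, X_12=0
t=12: X=0, d=6 → hold, X_13=0


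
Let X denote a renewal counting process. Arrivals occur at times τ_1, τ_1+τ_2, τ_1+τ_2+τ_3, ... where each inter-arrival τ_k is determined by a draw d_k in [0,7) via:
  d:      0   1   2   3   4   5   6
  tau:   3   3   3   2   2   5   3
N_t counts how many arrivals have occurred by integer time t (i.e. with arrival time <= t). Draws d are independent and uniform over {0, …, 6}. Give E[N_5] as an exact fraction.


69/49

Inter-arrival values over d=0..6: [3, 3, 3, 2, 2, 5, 3]
Each d has probability 1/7, so the pmf of τ is: f(2) = 2/7, f(3) = 4/7, f(5) = 1/7
Renewal equation for m(n) = E[N_n]: condition on τ_1 = k (if k <= n, one arrival plus a fresh copy on the remaining n−k steps): m(n) = F(n) + Σ_{k<=n} f(k)·m(n−k), where F(n) = P(τ <= n) and m(0) = 0
m(1) = F(1) = 0
m(2) = F(2) = 2/7
m(3) = F(3) = 6/7
m(4) = F(4) + f(2)·m(2) = 6/7 + 2/7·2/7 = 46/49
m(5) = F(5) + f(2)·m(3) + f(3)·m(2) = 1 + 2/7·6/7 + 4/7·2/7 = 69/49
E[N_5] = m(5) = 69/49


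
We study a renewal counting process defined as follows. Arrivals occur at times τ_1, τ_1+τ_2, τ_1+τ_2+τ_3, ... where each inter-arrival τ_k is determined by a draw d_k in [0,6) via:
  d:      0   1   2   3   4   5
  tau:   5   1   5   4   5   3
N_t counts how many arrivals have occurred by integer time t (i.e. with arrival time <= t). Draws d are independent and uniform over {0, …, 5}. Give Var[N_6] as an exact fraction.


Inter-arrival values over d=0..5: [5, 1, 5, 4, 5, 3]
Each d has probability 1/6, so the pmf of τ is: f(1) = 1/6, f(3) = 1/6, f(4) = 1/6, f(5) = 1/2
Let p_n(j) = P(N_n = j), with p_0 = [1]. Condition on τ_1: p_n(0) = P(τ > n), and for j >= 1, p_n(j) = Σ_{k<=n} f(k)·p_{n−k}(j−1)
p_1 = [5/6, 1/6]  (j = 0..1)
p_2 = [5/6, 5/36, 1/36]  (j = 0..2)
p_3 = [2/3, 11/36, 5/216, 1/216]  (j = 0..3)
p_4 = [1/2, 5/12, 17/216, 5/1296, 1/1296]  (j = 0..4)
p_5 = [0, 31/36, 13/108, 23/1296, 5/7776, 1/7776]  (j = 0..5)
p_6 = [0, 2/3, 65/216, 37/1296, 29/7776, 5/46656, 1/46656]  (j = 0..6)
E[N_6] = Σ j·p_6(j) = 63907/46656;  E[N_6²] = Σ j²·p_6(j) = 102197/46656
Var[N_6] = 102197/46656 − (63907/46656)² = 683998583/2176782336

683998583/2176782336


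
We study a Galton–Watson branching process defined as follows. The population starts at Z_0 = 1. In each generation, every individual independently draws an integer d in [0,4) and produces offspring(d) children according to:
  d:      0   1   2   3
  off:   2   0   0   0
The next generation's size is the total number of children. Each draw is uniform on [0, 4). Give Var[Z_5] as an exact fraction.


Outcome values over d=0..3: [2, 0, 0, 0]
Σy = 2, Σy² = 4, M = 4
μ = 2/4 = 1/2,  σ² = 4/4 − (1/2)² = 3/4
V_0 = 0, E_0 = 1
V_1 = 3/4·E_0 + (1/2)²·V_0 = 3/4;  E_1 = 1/2
V_2 = 3/4·E_1 + (1/2)²·V_1 = 9/16;  E_2 = 1/4
V_3 = 3/4·E_2 + (1/2)²·V_2 = 21/64;  E_3 = 1/8
V_4 = 3/4·E_3 + (1/2)²·V_3 = 45/256;  E_4 = 1/16
V_5 = 3/4·E_4 + (1/2)²·V_4 = 93/1024;  E_5 = 1/32

93/1024
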